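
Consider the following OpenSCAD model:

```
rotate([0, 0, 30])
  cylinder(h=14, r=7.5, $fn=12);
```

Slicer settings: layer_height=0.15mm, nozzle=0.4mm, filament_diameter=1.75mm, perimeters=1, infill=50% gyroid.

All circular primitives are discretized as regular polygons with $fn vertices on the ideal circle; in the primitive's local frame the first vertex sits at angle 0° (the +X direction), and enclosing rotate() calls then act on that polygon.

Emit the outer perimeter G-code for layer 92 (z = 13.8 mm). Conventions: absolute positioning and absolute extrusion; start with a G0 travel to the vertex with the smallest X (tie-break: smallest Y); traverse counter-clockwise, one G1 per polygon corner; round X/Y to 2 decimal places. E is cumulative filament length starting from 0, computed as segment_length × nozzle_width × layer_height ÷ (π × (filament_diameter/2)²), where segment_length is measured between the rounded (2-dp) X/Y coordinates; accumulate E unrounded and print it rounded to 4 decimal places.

G0 X-7.50 Y0.00 Z13.80
G1 X-6.50 Y-3.75 E0.0968
G1 X-3.75 Y-6.50 E0.1938
G1 X0.00 Y-7.50 E0.2906
G1 X3.75 Y-6.50 E0.3875
G1 X6.50 Y-3.75 E0.4845
G1 X7.50 Y0.00 E0.5813
G1 X6.50 Y3.75 E0.6781
G1 X3.75 Y6.50 E0.7751
G1 X0.00 Y7.50 E0.8719
G1 X-3.75 Y6.50 E0.9687
G1 X-6.50 Y3.75 E1.0657
G1 X-7.50 Y0.00 E1.1626

At z = 13.8 mm: the cylinder: section is a regular 12-gon, circumradius r=7.5; (whole slice rotated 30° about Z — lengths, areas and connectivity unchanged). The outline is a single polygon with 12 vertices. Extrusion per mm of travel: 0.4 × 0.15 / (π × 0.875²) = 0.024945. Accumulating E over each segment gives final E = 1.1626.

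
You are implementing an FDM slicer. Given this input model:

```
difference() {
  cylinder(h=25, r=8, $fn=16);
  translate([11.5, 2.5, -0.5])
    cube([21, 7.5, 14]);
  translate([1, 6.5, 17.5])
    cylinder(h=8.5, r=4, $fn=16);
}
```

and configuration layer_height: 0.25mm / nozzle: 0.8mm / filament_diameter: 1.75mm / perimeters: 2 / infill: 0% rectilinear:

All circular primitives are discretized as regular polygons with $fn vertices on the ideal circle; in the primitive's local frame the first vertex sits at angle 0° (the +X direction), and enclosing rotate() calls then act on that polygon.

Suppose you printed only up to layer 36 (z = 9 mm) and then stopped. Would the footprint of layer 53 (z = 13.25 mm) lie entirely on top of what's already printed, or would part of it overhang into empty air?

Compare the two slices. At z = 9: the r=8 cylinder contributes a regular 16-gon of circumradius 8 (area = (16/2)·8.000²·sin(360°/16) = 195.93 mm²); the 21×7.5 cube at (11.5, 2.5) contributes its full rectangle (area 157.50 mm²); the cylinder at (1, 6.5) is not intersected at this z (z outside [17.5, 26]); After the difference (first − rest): starting from the r=8 cylinder (195.93 mm²), the 21×7.5 cube at (11.5, 2.5) misses the remaining region (no effect) — area = 195.93 mm². At z = 13.25: the cylinder: section is a regular 16-gon, circumradius r=8 (area = (16/2)·8.000²·sin(360°/16) = 195.93 mm²); the 21×7.5 cube at (11.5, 2.5) contributes its full rectangle (area 157.50 mm²); the cylinder at (1, 6.5) does not reach this height (z outside [17.5, 26]); After the difference (first − rest): starting from the r=8 cylinder (195.93 mm²), the 21×7.5 cube at (11.5, 2.5) misses the remaining region (no effect) — area = 195.93 mm². Checking containment: the cross-section at z = 13.25 is a subset of the cross-section at z = 9.

entirely on top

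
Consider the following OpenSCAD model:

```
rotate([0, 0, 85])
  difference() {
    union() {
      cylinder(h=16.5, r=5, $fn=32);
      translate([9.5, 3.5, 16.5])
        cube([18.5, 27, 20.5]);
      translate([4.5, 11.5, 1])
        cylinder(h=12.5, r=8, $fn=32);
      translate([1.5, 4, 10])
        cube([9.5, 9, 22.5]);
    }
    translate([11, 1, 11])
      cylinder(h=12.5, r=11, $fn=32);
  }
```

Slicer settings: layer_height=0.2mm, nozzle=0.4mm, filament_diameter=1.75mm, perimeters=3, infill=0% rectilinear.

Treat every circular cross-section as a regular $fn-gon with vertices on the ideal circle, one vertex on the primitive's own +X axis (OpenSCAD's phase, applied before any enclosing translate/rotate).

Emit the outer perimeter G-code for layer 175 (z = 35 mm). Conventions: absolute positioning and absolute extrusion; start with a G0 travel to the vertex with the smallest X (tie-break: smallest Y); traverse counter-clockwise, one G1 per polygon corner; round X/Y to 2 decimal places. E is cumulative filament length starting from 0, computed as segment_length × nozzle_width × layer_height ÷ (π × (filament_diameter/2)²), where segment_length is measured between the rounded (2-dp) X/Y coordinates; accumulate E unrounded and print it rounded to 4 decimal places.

At z = 35 mm: the cylinder is absent (z outside [0, 16.5]); the cube at (9.5, 3.5) is present — its section is the full 18.5×27 rectangle; the cylinder at (4.5, 11.5) does not reach this height (z outside [1, 13.5]); the cube at (1.5, 4) does not reach this height (z outside [10, 32.5]); Taking the union: only the 18.5×27 cube at (9.5, 3.5) is present, so the union is just that shape — 1 connected region; the cylinder at (11, 1) is absent (z outside [11, 23.5]); After the difference (first − rest): none of the subtracted shapes is present at this height, so that combined region is unchanged — 1 connected region; (rotated 85° about Z; rotation is an isometry so areas/perimeters/island counts are preserved). The outline is a single polygon with 4 vertices. Extrusion per mm of travel: 0.4 × 0.2 / (π × 0.875²) = 0.033260. Accumulating E over each segment gives final E = 3.0265.

G0 X-29.56 Y12.12 Z35.00
G1 X-2.66 Y9.77 E0.8981
G1 X-1.05 Y28.20 E1.5134
G1 X-27.94 Y30.55 E2.4112
G1 X-29.56 Y12.12 E3.0265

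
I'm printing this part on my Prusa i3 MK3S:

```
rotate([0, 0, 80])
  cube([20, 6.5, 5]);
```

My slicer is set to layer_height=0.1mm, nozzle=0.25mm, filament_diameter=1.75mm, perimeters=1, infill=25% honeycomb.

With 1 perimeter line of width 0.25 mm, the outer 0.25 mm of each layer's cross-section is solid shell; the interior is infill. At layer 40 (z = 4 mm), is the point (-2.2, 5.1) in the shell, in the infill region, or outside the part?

infill

At z = 4 mm: the cube is present — its section is the full 20×6.5 rectangle; (rotated 80° about Z; rotation is an isometry so areas/perimeters/island counts are preserved). Overall, the cross-section is a single solid region. Undo the 80° rotation: the query point maps to (4.640, 3.052) in the un-rotated model frame. The nearest boundary edge runs (0.00, 0.00)→(20.00, 0.00); distance from the point to it = 3.05 mm. The point is inside the cross-section and 3.05 mm from the nearest boundary — more than the 0.25 mm shell width (1 × 0.25), so it's in the infill interior.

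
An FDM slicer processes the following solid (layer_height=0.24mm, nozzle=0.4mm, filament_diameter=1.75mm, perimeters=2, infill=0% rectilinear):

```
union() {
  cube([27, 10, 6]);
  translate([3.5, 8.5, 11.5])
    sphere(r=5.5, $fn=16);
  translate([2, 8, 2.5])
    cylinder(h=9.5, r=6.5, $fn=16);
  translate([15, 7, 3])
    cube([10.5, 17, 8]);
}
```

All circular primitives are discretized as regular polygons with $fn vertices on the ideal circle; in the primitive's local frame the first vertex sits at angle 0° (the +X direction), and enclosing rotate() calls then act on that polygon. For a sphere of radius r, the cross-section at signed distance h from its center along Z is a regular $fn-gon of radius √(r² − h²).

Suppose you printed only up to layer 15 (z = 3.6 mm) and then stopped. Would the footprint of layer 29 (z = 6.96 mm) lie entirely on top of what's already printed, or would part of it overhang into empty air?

Compare the two slices. At z = 3.6: the cube is present — its section is the full 27×10 rectangle (area 270.00 mm²); the sphere at (3.5, 8.5) is not intersected at this z (|z−center|=7.900 > r=5.5); the r=6.5 cylinder at (2, 8) contributes a regular 16-gon of circumradius 6.5 (area = (16/2)·6.500²·sin(360°/16) = 129.35 mm²); the 10.5×17 cube at (15, 7) contributes its full rectangle (area 178.50 mm²); Merging all regions: the regions partially overlap — summed areas 577.85 mm² minus the doubly-counted overlap 93.04 mm² gives 484.81 mm² — area = 484.81 mm². At z = 6.96: the cube is not intersected at this z (z outside [0, 6]); the r=5.5 sphere at (3.5, 8.5) contributes a regular 16-gon of circumradius √(5.5²−4.54²) = 3.105 (area = (16/2)·3.105²·sin(360°/16) = 29.51 mm²); the r=6.5 cylinder at (2, 8) contributes a regular 16-gon of circumradius 6.5 (area = (16/2)·6.500²·sin(360°/16) = 129.35 mm²); the cube at (15, 7) is present — its section is the full 10.5×17 rectangle (area 178.50 mm²); Combining (union): the regions partially overlap — summed areas 337.35 mm² minus the doubly-counted overlap 29.51 mm² gives 307.85 mm² — area = 307.85 mm². Checking containment: the cross-section at z = 6.96 is a subset of the cross-section at z = 3.6.

entirely on top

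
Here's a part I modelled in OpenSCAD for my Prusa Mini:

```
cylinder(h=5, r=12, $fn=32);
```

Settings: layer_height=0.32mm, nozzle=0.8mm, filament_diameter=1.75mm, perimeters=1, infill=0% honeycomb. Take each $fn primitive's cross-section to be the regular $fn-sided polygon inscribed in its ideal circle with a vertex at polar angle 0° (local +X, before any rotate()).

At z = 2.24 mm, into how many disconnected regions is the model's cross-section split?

At z = 2.24 mm: the cylinder: section is a regular 32-gon, circumradius r=12. The result has 1 disconnected region.

1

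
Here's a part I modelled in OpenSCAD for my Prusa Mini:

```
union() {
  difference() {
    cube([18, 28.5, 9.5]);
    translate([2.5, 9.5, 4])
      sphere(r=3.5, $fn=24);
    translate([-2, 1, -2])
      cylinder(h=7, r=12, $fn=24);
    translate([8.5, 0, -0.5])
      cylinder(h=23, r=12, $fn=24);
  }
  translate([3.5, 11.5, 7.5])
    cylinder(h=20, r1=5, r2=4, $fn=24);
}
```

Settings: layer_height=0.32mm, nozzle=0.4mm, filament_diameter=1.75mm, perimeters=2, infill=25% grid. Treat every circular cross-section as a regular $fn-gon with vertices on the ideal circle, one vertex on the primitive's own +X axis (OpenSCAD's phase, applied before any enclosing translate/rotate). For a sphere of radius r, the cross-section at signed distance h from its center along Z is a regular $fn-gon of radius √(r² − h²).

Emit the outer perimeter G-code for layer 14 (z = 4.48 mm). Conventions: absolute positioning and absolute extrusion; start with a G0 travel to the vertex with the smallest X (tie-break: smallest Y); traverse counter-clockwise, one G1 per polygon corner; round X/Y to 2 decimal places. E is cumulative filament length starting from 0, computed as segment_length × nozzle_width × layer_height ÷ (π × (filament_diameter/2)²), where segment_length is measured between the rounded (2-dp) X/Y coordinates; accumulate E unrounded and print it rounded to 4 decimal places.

G0 X0.00 Y12.74 Z4.48
G1 X1.01 Y12.60 E0.0543
G1 X1.60 Y12.85 E0.0884
G1 X2.50 Y12.97 E0.1367
G1 X3.40 Y12.85 E0.1850
G1 X4.23 Y12.50 E0.2329
G1 X4.95 Y11.95 E0.2812
G1 X5.27 Y11.54 E0.3088
G1 X5.39 Y11.59 E0.3157
G1 X8.50 Y12.00 E0.4827
G1 X11.61 Y11.59 E0.6496
G1 X14.50 Y10.39 E0.8161
G1 X16.99 Y8.49 E0.9828
G1 X18.00 Y7.16 E1.0717
G1 X18.00 Y28.50 E2.2073
G1 X0.00 Y28.50 E3.1652
G1 X0.00 Y12.74 E4.0039

At z = 4.48 mm: the cube is present — its section is the full 18×28.5 rectangle; the sphere at (2.5, 9.5): section is a regular 24-gon, circumradius = √(r²−h²) = √(3.5²−0.48²) = 3.467; the cylinder at (-2, 1): section is a regular 24-gon, circumradius r=12; the r=12 cylinder at (8.5, 0) gives a regular 24-gon of circumradius 12 (constant along its height); After the difference (first − rest): starting from the 18×28.5 cube, the r=3.5 sphere at (2.5, 9.5) partially overlaps it — only the 34.24 mm² overlap (of its 37.33 mm²) is removed, clipping the outline; the r=12 cylinder at (-2, 1) partially overlaps it — only the 68.33 mm² overlap (of its 447.24 mm²) is removed, clipping the outline; the r=12 cylinder at (8.5, 0) partially overlaps it — only the 101.96 mm² overlap (of its 447.24 mm²) is removed, clipping the outline — 1 connected region; the cone at (3.5, 11.5) is not intersected at this z (z outside [7.5, 27.5]); Merging all regions: only the result so far is present, so the union is just that shape — 1 connected region. The outline is a single polygon with 16 vertices. Extrusion per mm of travel: 0.4 × 0.32 / (π × 0.875²) = 0.053216. Accumulating E over each segment gives final E = 4.0039.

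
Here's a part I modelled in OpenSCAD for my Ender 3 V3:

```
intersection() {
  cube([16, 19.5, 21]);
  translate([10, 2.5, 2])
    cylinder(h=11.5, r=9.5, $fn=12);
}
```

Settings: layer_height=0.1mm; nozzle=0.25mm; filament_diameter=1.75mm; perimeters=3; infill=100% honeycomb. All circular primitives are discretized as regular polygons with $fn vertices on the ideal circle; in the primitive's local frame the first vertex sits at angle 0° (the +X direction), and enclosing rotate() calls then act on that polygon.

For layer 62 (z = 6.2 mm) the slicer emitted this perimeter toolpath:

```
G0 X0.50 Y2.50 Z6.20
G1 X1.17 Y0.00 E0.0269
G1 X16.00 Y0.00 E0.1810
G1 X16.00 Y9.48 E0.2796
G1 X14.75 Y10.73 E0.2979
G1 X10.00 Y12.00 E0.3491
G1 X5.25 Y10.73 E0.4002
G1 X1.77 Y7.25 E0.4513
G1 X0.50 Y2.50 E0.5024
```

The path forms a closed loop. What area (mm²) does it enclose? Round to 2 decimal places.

Apply the shoelace formula to the sequence of (X, Y) vertices; enclosed area = 157.24 mm².

157.24 mm²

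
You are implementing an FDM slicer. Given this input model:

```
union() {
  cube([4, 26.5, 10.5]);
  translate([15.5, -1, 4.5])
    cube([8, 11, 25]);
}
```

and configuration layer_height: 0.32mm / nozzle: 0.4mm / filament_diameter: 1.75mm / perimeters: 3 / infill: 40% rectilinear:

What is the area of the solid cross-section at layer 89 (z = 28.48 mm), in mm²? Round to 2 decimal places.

88.00 mm²

At z = 28.48 mm: the cube does not reach this height (z outside [0, 10.5]); the cube at (15.5, -1) (footprint 8×11) is included at this height (area 88.00 mm²); Combining (union): only the 8×11 cube at (15.5, -1) is present, so the union is just that shape — area = 88.00 mm². Overall, the cross-section is a single solid region. Net area = 88.00 mm².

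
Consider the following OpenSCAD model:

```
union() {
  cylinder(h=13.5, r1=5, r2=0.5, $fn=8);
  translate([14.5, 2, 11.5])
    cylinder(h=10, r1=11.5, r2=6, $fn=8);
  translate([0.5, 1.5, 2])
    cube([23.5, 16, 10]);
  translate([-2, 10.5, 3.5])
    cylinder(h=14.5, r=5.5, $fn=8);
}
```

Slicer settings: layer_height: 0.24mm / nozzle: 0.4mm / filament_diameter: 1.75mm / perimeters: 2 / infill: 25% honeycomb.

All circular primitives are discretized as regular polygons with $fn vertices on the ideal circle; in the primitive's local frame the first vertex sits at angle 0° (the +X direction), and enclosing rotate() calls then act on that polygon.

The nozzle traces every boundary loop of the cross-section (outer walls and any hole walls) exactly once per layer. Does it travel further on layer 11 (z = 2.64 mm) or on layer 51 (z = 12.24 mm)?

Layer 11 (z = 2.64): the cone (r1=5→r2=0.5) has section circumradius 4.120 here — a regular 8-gon (perimeter = 2·8·4.120·sin(180°/8) = 25.23 mm); the cone at (14.5, 2) is not intersected at this z (z outside [11.5, 21.5]); the cube at (0.5, 1.5) (footprint 23.5×16) is included at this height (perimeter 79.00 mm); the cylinder at (-2, 10.5) is not intersected at this z (z outside [3.5, 18]); Combining (union): the regions partially overlap (shared area 5.03 mm²), so the edge portions inside another operand are dropped and the merged outline is re-measured after clipping — boundary = 94.67 mm. So its perimeter = 94.67 mm. Layer 51 (z = 12.24): the cone contributes a regular 8-gon of circumradius 0.920 (interpolated between r1=5 and r2=0.5 at t=0.907) (perimeter = 2·8·0.920·sin(180°/8) = 5.63 mm); the cone at (14.5, 2) (r1=11.5→r2=6) has section circumradius 11.093 here — a regular 8-gon (perimeter = 2·8·11.093·sin(180°/8) = 67.92 mm); the cube at (0.5, 1.5) is absent (z outside [2, 12]); the r=5.5 cylinder at (-2, 10.5) contributes a regular 8-gon of circumradius 5.5 (perimeter = 2·8·5.500·sin(180°/8) = 33.68 mm); Combining (union): the 3 present regions are separate (no shared area or edge), so areas and boundary lengths simply add and each stays a separate island — boundary = 107.23 mm. So its perimeter = 107.23 mm. Layer 51 is larger (107.23 vs 94.67 mm).

layer 51 (z = 12.24 mm)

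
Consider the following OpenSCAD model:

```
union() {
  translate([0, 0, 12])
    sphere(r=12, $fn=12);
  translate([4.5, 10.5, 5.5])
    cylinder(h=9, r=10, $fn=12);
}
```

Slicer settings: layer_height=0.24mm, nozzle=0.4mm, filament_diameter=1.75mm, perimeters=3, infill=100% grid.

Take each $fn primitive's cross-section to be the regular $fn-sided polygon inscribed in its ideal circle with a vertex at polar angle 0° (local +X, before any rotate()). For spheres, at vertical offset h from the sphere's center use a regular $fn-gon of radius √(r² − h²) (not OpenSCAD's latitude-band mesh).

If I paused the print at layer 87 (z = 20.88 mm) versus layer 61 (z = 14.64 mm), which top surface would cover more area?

Layer 87 (z = 20.88): the r=12 sphere slices to a regular 12-gon of circumradius 8.071 (√(r²−h²) with h=8.88 from center) (area = (12/2)·8.071²·sin(360°/12) = 195.44 mm²); the cylinder at (4.5, 10.5) does not reach this height (z outside [5.5, 14.5]); Taking the union: only the r=12 sphere is present, so the union is just that shape — area = 195.44 mm². So its area = 195.44 mm². Layer 61 (z = 14.64): the r=12 sphere slices to a regular 12-gon of circumradius 11.706 (√(r²−h²) with h=2.64 from center) (area = (12/2)·11.706²·sin(360°/12) = 411.09 mm²); the cylinder at (4.5, 10.5) is absent (z outside [5.5, 14.5]); Combining (union): only the r=12 sphere is present, so the union is just that shape — area = 411.09 mm². So its area = 411.09 mm². Layer 61 is larger (411.09 vs 195.44 mm²).

layer 61 (z = 14.64 mm)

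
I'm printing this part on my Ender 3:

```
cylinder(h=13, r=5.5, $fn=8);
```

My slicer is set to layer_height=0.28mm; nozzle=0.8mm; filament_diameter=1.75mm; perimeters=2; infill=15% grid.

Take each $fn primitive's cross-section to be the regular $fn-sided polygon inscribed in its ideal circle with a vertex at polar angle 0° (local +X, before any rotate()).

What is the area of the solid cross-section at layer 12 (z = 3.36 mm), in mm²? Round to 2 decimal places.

At z = 3.36 mm: the r=5.5 cylinder contributes a regular 8-gon of circumradius 5.5 (area = (8/2)·5.500²·sin(360°/8) = 85.56 mm²). Overall, the cross-section is a single solid region. Net area = 85.56 mm².

85.56 mm²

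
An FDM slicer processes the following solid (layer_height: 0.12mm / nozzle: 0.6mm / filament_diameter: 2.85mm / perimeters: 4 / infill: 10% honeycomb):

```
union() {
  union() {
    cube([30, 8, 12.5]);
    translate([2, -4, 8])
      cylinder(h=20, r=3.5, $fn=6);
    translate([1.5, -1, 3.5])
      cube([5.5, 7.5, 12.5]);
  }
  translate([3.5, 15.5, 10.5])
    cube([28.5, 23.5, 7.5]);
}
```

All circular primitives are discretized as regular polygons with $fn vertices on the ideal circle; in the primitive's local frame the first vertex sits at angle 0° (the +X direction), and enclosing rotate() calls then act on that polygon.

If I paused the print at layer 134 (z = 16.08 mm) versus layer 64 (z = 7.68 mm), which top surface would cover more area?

layer 134 (z = 16.08 mm)

Layer 134 (z = 16.08): the cube is not intersected at this z (z outside [0, 12.5]); the r=3.5 cylinder at (2, -4) gives a regular 6-gon of circumradius 3.5 (constant along its height) (area = (6/2)·3.500²·sin(360°/6) = 31.83 mm²); the cube at (1.5, -1) does not reach this height (z outside [3.5, 16]); Taking the union: only the r=3.5 cylinder at (2, -4) is present, so the union is just that shape — area = 31.83 mm²; the cube at (3.5, 15.5) (footprint 28.5×23.5) is included at this height (area 669.75 mm²); Merging all regions: the 2 present regions are separate (no shared area or edge), so areas and boundary lengths simply add and each stays a separate island — area = 701.58 mm². So its area = 701.58 mm². Layer 64 (z = 7.68): the cube is present — its section is the full 30×8 rectangle (area 240.00 mm²); the cylinder at (2, -4) is not intersected at this z (z outside [8, 28]); the cube at (1.5, -1) (footprint 5.5×7.5) is included at this height (area 41.25 mm²); Combining (union): the regions partially overlap — summed areas 281.25 mm² minus the doubly-counted overlap 35.75 mm² gives 245.50 mm² — area = 245.50 mm²; the cube at (3.5, 15.5) is absent (z outside [10.5, 18]); Combining (union): only that combined region is present, so the union is just that shape — area = 245.50 mm². So its area = 245.50 mm². Layer 134 is larger (701.58 vs 245.50 mm²).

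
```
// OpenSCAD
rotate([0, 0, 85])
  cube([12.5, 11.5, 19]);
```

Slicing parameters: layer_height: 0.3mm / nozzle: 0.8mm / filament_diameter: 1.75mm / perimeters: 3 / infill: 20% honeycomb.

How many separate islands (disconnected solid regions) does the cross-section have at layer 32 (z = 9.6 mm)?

1

At z = 9.6 mm: the cube is present — its section is the full 12.5×11.5 rectangle; (rotated 85° about Z; rotation is an isometry so areas/perimeters/island counts are preserved). Overall, the cross-section is a single solid region. Island count = 1.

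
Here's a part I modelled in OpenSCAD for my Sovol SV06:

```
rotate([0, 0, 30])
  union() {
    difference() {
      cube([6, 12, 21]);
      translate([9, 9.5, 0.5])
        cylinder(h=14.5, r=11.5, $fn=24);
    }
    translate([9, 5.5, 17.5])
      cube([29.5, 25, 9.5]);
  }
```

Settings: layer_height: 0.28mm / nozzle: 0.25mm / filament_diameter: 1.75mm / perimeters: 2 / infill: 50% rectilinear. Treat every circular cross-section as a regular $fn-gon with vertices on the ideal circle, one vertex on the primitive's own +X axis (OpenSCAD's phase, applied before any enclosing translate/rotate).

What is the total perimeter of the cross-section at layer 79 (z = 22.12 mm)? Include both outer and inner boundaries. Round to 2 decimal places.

At z = 22.12 mm: the cube is absent (z outside [0, 21]); the cylinder at (9, 9.5) is absent (z outside [0.5, 15]); After the difference (first − rest): the first operand is absent here, so nothing remains; the cube at (9, 5.5) (footprint 29.5×25) is included at this height (perimeter 109.00 mm); Taking the union: only the 29.5×25 cube at (9, 5.5) is present, so the union is just that shape — boundary = 109.00 mm; (whole slice rotated 30° about Z — lengths, areas and connectivity unchanged). Overall, the cross-section is a single solid region. Total boundary length (outer) = 109.00 mm.

109.00 mm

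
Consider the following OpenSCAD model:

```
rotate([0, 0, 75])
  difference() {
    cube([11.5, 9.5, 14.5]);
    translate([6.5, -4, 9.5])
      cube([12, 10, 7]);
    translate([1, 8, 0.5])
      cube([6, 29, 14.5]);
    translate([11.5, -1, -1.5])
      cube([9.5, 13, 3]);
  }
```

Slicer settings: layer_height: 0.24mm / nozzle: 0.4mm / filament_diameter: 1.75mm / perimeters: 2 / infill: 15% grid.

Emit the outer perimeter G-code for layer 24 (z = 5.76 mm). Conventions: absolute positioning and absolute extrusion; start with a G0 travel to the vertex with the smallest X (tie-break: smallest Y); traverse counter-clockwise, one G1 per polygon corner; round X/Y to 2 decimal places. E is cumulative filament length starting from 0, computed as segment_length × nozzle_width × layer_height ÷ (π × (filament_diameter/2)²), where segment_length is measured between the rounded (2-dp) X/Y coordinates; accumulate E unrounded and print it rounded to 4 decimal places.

At z = 5.76 mm: the cube is present — its section is the full 11.5×9.5 rectangle; the cube at (6.5, -4) does not reach this height (z outside [9.5, 16.5]); the 6×29 cube at (1, 8) contributes its full rectangle; the cube at (11.5, -1) is absent (z outside [-1.5, 1.5]); Subtracting the remaining from the first: starting from the 11.5×9.5 cube, the 6×29 cube at (1, 8) partially overlaps it — only the 9.00 mm² overlap (of its 174.00 mm²) is removed, clipping the outline — 1 connected region; (rotated 75° about Z; rotation is an isometry so areas/perimeters/island counts are preserved). The outline is a single polygon with 8 vertices. Extrusion per mm of travel: 0.4 × 0.24 / (π × 0.875²) = 0.039912. Accumulating E over each segment gives final E = 1.7957.

G0 X-9.18 Y2.46 Z5.76
G1 X0.00 Y0.00 E0.3793
G1 X2.98 Y11.11 E0.8384
G1 X-6.20 Y13.57 E1.2177
G1 X-7.36 Y9.22 E1.3974
G1 X-5.92 Y8.83 E1.4570
G1 X-7.47 Y3.04 E1.6962
G1 X-8.92 Y3.42 E1.7560
G1 X-9.18 Y2.46 E1.7957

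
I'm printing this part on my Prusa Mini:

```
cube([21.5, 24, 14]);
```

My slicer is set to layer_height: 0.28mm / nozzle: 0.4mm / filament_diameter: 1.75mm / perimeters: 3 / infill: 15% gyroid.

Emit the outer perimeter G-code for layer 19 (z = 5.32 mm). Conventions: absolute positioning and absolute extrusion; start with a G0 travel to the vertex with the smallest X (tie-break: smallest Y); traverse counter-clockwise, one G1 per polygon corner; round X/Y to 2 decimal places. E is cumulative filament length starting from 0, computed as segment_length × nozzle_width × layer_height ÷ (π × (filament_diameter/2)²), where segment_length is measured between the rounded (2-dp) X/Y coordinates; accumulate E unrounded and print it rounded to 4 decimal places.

G0 X0.00 Y0.00 Z5.32
G1 X21.50 Y0.00 E1.0011
G1 X21.50 Y24.00 E2.1187
G1 X0.00 Y24.00 E3.1198
G1 X0.00 Y0.00 E4.2373

At z = 5.32 mm: the 21.5×24 cube contributes its full rectangle. The outline is a single polygon with 4 vertices. Extrusion per mm of travel: 0.4 × 0.28 / (π × 0.875²) = 0.046564. Accumulating E over each segment gives final E = 4.2373.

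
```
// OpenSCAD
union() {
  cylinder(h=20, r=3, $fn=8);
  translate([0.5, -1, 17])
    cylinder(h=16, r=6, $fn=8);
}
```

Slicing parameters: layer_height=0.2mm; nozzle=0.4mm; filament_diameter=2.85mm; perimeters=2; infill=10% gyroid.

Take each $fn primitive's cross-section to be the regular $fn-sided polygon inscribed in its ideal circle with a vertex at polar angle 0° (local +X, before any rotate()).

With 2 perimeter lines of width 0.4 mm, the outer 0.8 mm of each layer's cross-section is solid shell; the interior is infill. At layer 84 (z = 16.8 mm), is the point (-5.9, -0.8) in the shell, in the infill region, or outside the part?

At z = 16.8 mm: the r=3 cylinder gives a regular 8-gon of circumradius 3 (constant along its height); the cylinder at (0.5, -1) is not intersected at this z (z outside [17, 33]); Merging all regions: only the r=3 cylinder is present, so the union is just that shape — 1 connected region. Overall, the cross-section is a single solid region. The nearest boundary edge runs (-2.12, 2.12)→(-3.00, 0.00); distance from the point to it = 3.01 mm. The point is not inside any of the regions above, so it lies outside the cross-section (3.01 mm from the nearest boundary).

outside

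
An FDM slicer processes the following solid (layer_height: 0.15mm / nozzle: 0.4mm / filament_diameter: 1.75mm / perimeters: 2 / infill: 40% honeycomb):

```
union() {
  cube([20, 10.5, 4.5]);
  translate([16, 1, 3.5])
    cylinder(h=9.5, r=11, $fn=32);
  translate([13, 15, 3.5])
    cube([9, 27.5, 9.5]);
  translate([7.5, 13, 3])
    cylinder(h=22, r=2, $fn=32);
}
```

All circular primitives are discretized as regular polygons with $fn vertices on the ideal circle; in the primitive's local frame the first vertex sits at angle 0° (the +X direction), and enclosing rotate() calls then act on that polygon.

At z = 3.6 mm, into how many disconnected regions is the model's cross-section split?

At z = 3.6 mm: the cube is present — its section is the full 20×10.5 rectangle; the r=11 cylinder at (16, 1) gives a regular 32-gon of circumradius 11 (constant along its height); the 9×27.5 cube at (13, 15) contributes its full rectangle; the r=2 cylinder at (7.5, 13) contributes a regular 32-gon of circumradius 2; Merging all regions: the regions partially overlap (shared area 141.96 mm²), so overlapping operands fuse into one piece — 3 connected regions. The result has 3 disconnected regions.

3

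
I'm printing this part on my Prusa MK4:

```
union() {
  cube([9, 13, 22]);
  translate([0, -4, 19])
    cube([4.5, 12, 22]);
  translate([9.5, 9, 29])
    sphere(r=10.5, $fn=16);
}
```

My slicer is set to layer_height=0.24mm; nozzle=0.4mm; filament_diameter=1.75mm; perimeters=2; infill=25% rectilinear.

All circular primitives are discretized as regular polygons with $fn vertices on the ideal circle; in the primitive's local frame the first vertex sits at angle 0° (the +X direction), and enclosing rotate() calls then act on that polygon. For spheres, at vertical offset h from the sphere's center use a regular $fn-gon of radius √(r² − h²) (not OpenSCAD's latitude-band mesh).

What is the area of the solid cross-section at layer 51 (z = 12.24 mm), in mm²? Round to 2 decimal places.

At z = 12.24 mm: the cube (footprint 9×13) is included at this height (area 117.00 mm²); the cube at (0, -4) is absent (z outside [19, 41]); the sphere at (9.5, 9) does not reach this height (|z−center|=16.760 > r=10.5); Combining (union): only the 9×13 cube is present, so the union is just that shape — area = 117.00 mm². Overall, the cross-section is a single solid region. Net area = 117.00 mm².

117.00 mm²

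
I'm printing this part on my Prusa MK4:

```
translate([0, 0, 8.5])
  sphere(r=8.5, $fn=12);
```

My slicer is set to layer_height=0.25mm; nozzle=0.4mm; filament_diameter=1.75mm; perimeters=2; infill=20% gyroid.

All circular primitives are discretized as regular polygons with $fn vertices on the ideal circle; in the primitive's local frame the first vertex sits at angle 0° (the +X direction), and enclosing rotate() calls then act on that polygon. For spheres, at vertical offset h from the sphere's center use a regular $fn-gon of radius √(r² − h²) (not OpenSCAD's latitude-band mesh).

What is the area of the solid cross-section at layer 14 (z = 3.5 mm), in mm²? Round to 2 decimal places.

141.75 mm²

At z = 3.5 mm: the r=8.5 sphere slices to a regular 12-gon of circumradius 6.874 (√(r²−h²) with h=5 from center) (area = (12/2)·6.874²·sin(360°/12) = 141.75 mm²). Overall, the cross-section is a single solid region. Net area = 141.75 mm².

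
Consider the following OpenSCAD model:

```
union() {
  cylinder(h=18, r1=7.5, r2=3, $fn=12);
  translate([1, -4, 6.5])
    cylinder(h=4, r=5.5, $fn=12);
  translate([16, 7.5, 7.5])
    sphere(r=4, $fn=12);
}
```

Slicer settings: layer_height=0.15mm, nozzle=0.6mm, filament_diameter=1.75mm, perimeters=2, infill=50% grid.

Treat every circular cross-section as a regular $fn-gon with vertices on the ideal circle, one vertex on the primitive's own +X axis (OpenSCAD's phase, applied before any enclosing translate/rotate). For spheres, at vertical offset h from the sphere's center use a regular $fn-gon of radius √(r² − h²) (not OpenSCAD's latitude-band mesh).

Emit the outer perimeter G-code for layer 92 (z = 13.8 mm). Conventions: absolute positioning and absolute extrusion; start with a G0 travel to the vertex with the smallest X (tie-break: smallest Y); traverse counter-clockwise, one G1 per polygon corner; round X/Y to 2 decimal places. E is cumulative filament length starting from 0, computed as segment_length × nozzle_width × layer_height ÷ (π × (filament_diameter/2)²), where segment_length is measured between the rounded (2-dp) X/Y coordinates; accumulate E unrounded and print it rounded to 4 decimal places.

G0 X-4.05 Y0.00 Z13.80
G1 X-3.51 Y-2.02 E0.0782
G1 X-2.03 Y-3.51 E0.1568
G1 X0.00 Y-4.05 E0.2354
G1 X2.03 Y-3.51 E0.3140
G1 X3.51 Y-2.03 E0.3923
G1 X4.05 Y0.00 E0.4709
G1 X3.51 Y2.02 E0.5492
G1 X2.03 Y3.51 E0.6278
G1 X0.00 Y4.05 E0.7064
G1 X-2.02 Y3.51 E0.7846
G1 X-3.51 Y2.02 E0.8634
G1 X-4.05 Y0.00 E0.9417

At z = 13.8 mm: the cone contributes a regular 12-gon of circumradius 4.050 (interpolated between r1=7.5 and r2=3 at t=0.767); the cylinder at (1, -4) is not intersected at this z (z outside [6.5, 10.5]); the sphere at (16, 7.5) does not reach this height (|z−center|=6.300 > r=4); Combining (union): only the cone is present, so the union is just that shape — 1 connected region. The outline is a single polygon with 12 vertices. Extrusion per mm of travel: 0.6 × 0.15 / (π × 0.875²) = 0.037418. Accumulating E over each segment gives final E = 0.9417.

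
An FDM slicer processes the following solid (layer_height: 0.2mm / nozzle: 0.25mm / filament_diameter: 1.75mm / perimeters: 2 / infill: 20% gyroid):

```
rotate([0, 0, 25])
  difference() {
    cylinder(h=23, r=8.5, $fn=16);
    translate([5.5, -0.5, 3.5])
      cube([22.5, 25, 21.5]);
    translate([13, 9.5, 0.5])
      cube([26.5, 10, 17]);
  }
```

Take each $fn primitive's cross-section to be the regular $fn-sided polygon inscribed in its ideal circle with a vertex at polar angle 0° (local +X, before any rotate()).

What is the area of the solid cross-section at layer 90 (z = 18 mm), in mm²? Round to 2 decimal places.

206.97 mm²

At z = 18 mm: the r=8.5 cylinder gives a regular 16-gon of circumradius 8.5 (constant along its height) (area = (16/2)·8.500²·sin(360°/16) = 221.19 mm²); the cube at (5.5, -0.5) is present — its section is the full 22.5×25 rectangle (area 562.50 mm²); the cube at (13, 9.5) is absent (z outside [0.5, 17.5]); After the difference (first − rest): starting from the r=8.5 cylinder (221.19 mm²), the 22.5×25 cube at (5.5, -0.5) partially overlaps it — only the 14.22 mm² overlap (of its 562.50 mm²) is removed, clipping the outline — area = 206.97 mm²; (whole slice rotated 25° about Z — lengths, areas and connectivity unchanged). Overall, the cross-section is a single solid region. Net area = 206.97 mm².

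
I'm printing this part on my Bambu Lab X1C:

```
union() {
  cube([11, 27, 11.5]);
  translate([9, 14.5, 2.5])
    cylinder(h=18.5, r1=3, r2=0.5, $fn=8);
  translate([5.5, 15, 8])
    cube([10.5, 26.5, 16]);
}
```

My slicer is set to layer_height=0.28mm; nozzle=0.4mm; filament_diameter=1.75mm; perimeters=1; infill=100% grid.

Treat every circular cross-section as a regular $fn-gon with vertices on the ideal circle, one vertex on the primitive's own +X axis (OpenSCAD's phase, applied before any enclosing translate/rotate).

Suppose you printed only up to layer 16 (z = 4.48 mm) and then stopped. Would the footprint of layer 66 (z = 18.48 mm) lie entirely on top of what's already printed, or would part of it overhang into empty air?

Compare the two slices. At z = 4.48: the 11×27 cube contributes its full rectangle (area 297.00 mm²); the cone at (9, 14.5) (r1=3→r2=0.5) has section circumradius 2.732 here — a regular 8-gon (area = (8/2)·2.732²·sin(360°/8) = 21.12 mm²); the cube at (5.5, 15) does not reach this height (z outside [8, 24]); Combining (union): the regions partially overlap — summed areas 318.12 mm² minus the doubly-counted overlap 19.82 mm² gives 298.30 mm² — area = 298.30 mm². At z = 18.48: the cube is absent (z outside [0, 11.5]); the cone at (9, 14.5) contributes a regular 8-gon of circumradius 0.841 (interpolated between r1=3 and r2=0.5 at t=0.864) (area = (8/2)·0.841²·sin(360°/8) = 2.00 mm²); the 10.5×26.5 cube at (5.5, 15) contributes its full rectangle (area 278.25 mm²); Taking the union: the regions partially overlap — summed areas 280.25 mm² minus the doubly-counted overlap 0.26 mm² gives 279.99 mm² — area = 279.99 mm². Checking containment: at z = 18.48 the cross-section extends beyond the z = 4.48 cross-section by about 211.92 mm².

part overhangs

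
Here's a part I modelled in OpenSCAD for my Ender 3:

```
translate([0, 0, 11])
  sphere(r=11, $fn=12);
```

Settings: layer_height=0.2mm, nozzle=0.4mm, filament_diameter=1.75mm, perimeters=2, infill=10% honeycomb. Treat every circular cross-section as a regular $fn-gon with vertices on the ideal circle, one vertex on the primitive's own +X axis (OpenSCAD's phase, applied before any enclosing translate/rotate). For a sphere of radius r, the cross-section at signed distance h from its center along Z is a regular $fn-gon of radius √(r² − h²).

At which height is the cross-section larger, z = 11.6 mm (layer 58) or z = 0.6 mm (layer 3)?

layer 58 (z = 11.6 mm)

Layer 58 (z = 11.6): the r=11 sphere slices to a regular 12-gon of circumradius 10.984 (√(r²−h²) with h=0.6 from center) (area = (12/2)·10.984²·sin(360°/12) = 361.92 mm²). So its area = 361.92 mm². Layer 3 (z = 0.6): the r=11 sphere contributes a regular 12-gon of circumradius √(11²−10.4²) = 3.583 (area = (12/2)·3.583²·sin(360°/12) = 38.52 mm²). So its area = 38.52 mm². Layer 58 is larger (361.92 vs 38.52 mm²).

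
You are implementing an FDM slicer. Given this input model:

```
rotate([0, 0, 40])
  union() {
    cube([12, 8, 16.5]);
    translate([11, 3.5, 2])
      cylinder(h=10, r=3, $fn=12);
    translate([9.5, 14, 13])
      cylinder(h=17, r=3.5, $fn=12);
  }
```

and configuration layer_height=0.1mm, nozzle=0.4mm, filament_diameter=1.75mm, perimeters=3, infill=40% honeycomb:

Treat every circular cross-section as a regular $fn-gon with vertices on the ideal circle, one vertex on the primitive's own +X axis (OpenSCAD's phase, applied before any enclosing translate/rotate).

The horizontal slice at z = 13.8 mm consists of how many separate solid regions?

At z = 13.8 mm: the 12×8 cube contributes its full rectangle; the cylinder at (11, 3.5) does not reach this height (z outside [2, 12]); the r=3.5 cylinder at (9.5, 14) contributes a regular 12-gon of circumradius 3.5; Combining (union): the 2 present regions are separate (no shared area or edge), so areas and boundary lengths simply add and each stays a separate island — 2 connected regions; (whole slice rotated 40° about Z — lengths, areas and connectivity unchanged). The result has 2 disconnected regions.

2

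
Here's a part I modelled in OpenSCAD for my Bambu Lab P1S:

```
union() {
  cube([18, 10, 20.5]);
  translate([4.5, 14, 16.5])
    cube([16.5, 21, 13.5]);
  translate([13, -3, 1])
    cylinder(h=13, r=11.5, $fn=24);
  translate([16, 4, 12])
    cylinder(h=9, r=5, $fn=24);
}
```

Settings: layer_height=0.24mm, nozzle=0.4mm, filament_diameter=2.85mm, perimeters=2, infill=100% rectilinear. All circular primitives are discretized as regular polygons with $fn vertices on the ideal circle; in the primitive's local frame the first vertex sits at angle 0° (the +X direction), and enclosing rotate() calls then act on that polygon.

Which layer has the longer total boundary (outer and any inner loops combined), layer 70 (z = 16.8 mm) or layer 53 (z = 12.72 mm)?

Layer 70 (z = 16.8): the 18×10 cube contributes its full rectangle (perimeter 56.00 mm); the cube at (4.5, 14) (footprint 16.5×21) is included at this height (perimeter 75.00 mm); the cylinder at (13, -3) is not intersected at this z (z outside [1, 14]); the r=5 cylinder at (16, 4) contributes a regular 24-gon of circumradius 5 (perimeter = 2·24·5.000·sin(180°/24) = 31.33 mm); Taking the union: the regions partially overlap (shared area 54.54 mm²), so the edge portions inside another operand are dropped and the merged outline is re-measured after clipping — boundary = 134.28 mm. So its perimeter = 134.28 mm. Layer 53 (z = 12.72): the cube (footprint 18×10) is included at this height (perimeter 56.00 mm); the cube at (4.5, 14) is not intersected at this z (z outside [16.5, 30]); the cylinder at (13, -3): section is a regular 24-gon, circumradius r=11.5 (perimeter = 2·24·11.500·sin(180°/24) = 72.05 mm); the r=5 cylinder at (16, 4) gives a regular 24-gon of circumradius 5 (constant along its height) (perimeter = 2·24·5.000·sin(180°/24) = 31.33 mm); Taking the union: the regions partially overlap (shared area 183.90 mm²), so the edge portions inside another operand are dropped and the merged outline is re-measured after clipping — boundary = 84.20 mm. So its perimeter = 84.20 mm. Layer 70 is larger (134.28 vs 84.20 mm).

layer 70 (z = 16.8 mm)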